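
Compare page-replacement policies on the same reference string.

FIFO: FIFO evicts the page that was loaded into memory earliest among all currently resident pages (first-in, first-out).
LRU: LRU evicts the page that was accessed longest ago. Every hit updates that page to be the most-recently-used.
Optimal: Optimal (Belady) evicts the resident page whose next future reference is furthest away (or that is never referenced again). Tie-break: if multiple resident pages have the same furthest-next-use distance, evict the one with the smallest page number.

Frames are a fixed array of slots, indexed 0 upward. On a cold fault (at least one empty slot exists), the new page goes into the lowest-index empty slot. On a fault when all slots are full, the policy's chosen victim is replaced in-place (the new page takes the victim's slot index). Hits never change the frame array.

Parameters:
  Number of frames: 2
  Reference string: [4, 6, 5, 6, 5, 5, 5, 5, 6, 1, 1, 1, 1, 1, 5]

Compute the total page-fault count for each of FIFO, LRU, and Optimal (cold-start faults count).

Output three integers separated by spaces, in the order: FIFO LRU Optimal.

Answer: 4 5 4

Derivation:
--- FIFO ---
  step 0: ref 4 -> FAULT, frames=[4,-] (faults so far: 1)
  step 1: ref 6 -> FAULT, frames=[4,6] (faults so far: 2)
  step 2: ref 5 -> FAULT, evict 4, frames=[5,6] (faults so far: 3)
  step 3: ref 6 -> HIT, frames=[5,6] (faults so far: 3)
  step 4: ref 5 -> HIT, frames=[5,6] (faults so far: 3)
  step 5: ref 5 -> HIT, frames=[5,6] (faults so far: 3)
  step 6: ref 5 -> HIT, frames=[5,6] (faults so far: 3)
  step 7: ref 5 -> HIT, frames=[5,6] (faults so far: 3)
  step 8: ref 6 -> HIT, frames=[5,6] (faults so far: 3)
  step 9: ref 1 -> FAULT, evict 6, frames=[5,1] (faults so far: 4)
  step 10: ref 1 -> HIT, frames=[5,1] (faults so far: 4)
  step 11: ref 1 -> HIT, frames=[5,1] (faults so far: 4)
  step 12: ref 1 -> HIT, frames=[5,1] (faults so far: 4)
  step 13: ref 1 -> HIT, frames=[5,1] (faults so far: 4)
  step 14: ref 5 -> HIT, frames=[5,1] (faults so far: 4)
  FIFO total faults: 4
--- LRU ---
  step 0: ref 4 -> FAULT, frames=[4,-] (faults so far: 1)
  step 1: ref 6 -> FAULT, frames=[4,6] (faults so far: 2)
  step 2: ref 5 -> FAULT, evict 4, frames=[5,6] (faults so far: 3)
  step 3: ref 6 -> HIT, frames=[5,6] (faults so far: 3)
  step 4: ref 5 -> HIT, frames=[5,6] (faults so far: 3)
  step 5: ref 5 -> HIT, frames=[5,6] (faults so far: 3)
  step 6: ref 5 -> HIT, frames=[5,6] (faults so far: 3)
  step 7: ref 5 -> HIT, frames=[5,6] (faults so far: 3)
  step 8: ref 6 -> HIT, frames=[5,6] (faults so far: 3)
  step 9: ref 1 -> FAULT, evict 5, frames=[1,6] (faults so far: 4)
  step 10: ref 1 -> HIT, frames=[1,6] (faults so far: 4)
  step 11: ref 1 -> HIT, frames=[1,6] (faults so far: 4)
  step 12: ref 1 -> HIT, frames=[1,6] (faults so far: 4)
  step 13: ref 1 -> HIT, frames=[1,6] (faults so far: 4)
  step 14: ref 5 -> FAULT, evict 6, frames=[1,5] (faults so far: 5)
  LRU total faults: 5
--- Optimal ---
  step 0: ref 4 -> FAULT, frames=[4,-] (faults so far: 1)
  step 1: ref 6 -> FAULT, frames=[4,6] (faults so far: 2)
  step 2: ref 5 -> FAULT, evict 4, frames=[5,6] (faults so far: 3)
  step 3: ref 6 -> HIT, frames=[5,6] (faults so far: 3)
  step 4: ref 5 -> HIT, frames=[5,6] (faults so far: 3)
  step 5: ref 5 -> HIT, frames=[5,6] (faults so far: 3)
  step 6: ref 5 -> HIT, frames=[5,6] (faults so far: 3)
  step 7: ref 5 -> HIT, frames=[5,6] (faults so far: 3)
  step 8: ref 6 -> HIT, frames=[5,6] (faults so far: 3)
  step 9: ref 1 -> FAULT, evict 6, frames=[5,1] (faults so far: 4)
  step 10: ref 1 -> HIT, frames=[5,1] (faults so far: 4)
  step 11: ref 1 -> HIT, frames=[5,1] (faults so far: 4)
  step 12: ref 1 -> HIT, frames=[5,1] (faults so far: 4)
  step 13: ref 1 -> HIT, frames=[5,1] (faults so far: 4)
  step 14: ref 5 -> HIT, frames=[5,1] (faults so far: 4)
  Optimal total faults: 4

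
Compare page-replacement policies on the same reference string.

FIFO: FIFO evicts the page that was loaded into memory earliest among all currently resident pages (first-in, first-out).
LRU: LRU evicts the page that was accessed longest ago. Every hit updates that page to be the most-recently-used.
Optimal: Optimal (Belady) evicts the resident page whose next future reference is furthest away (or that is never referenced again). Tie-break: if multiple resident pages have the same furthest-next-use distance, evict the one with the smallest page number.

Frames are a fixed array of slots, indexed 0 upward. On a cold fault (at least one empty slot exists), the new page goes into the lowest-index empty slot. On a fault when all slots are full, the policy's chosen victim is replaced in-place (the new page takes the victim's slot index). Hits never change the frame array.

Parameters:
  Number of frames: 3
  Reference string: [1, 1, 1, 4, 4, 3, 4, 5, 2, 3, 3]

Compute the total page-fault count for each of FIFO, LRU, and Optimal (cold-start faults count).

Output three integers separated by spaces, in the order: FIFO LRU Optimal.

--- FIFO ---
  step 0: ref 1 -> FAULT, frames=[1,-,-] (faults so far: 1)
  step 1: ref 1 -> HIT, frames=[1,-,-] (faults so far: 1)
  step 2: ref 1 -> HIT, frames=[1,-,-] (faults so far: 1)
  step 3: ref 4 -> FAULT, frames=[1,4,-] (faults so far: 2)
  step 4: ref 4 -> HIT, frames=[1,4,-] (faults so far: 2)
  step 5: ref 3 -> FAULT, frames=[1,4,3] (faults so far: 3)
  step 6: ref 4 -> HIT, frames=[1,4,3] (faults so far: 3)
  step 7: ref 5 -> FAULT, evict 1, frames=[5,4,3] (faults so far: 4)
  step 8: ref 2 -> FAULT, evict 4, frames=[5,2,3] (faults so far: 5)
  step 9: ref 3 -> HIT, frames=[5,2,3] (faults so far: 5)
  step 10: ref 3 -> HIT, frames=[5,2,3] (faults so far: 5)
  FIFO total faults: 5
--- LRU ---
  step 0: ref 1 -> FAULT, frames=[1,-,-] (faults so far: 1)
  step 1: ref 1 -> HIT, frames=[1,-,-] (faults so far: 1)
  step 2: ref 1 -> HIT, frames=[1,-,-] (faults so far: 1)
  step 3: ref 4 -> FAULT, frames=[1,4,-] (faults so far: 2)
  step 4: ref 4 -> HIT, frames=[1,4,-] (faults so far: 2)
  step 5: ref 3 -> FAULT, frames=[1,4,3] (faults so far: 3)
  step 6: ref 4 -> HIT, frames=[1,4,3] (faults so far: 3)
  step 7: ref 5 -> FAULT, evict 1, frames=[5,4,3] (faults so far: 4)
  step 8: ref 2 -> FAULT, evict 3, frames=[5,4,2] (faults so far: 5)
  step 9: ref 3 -> FAULT, evict 4, frames=[5,3,2] (faults so far: 6)
  step 10: ref 3 -> HIT, frames=[5,3,2] (faults so far: 6)
  LRU total faults: 6
--- Optimal ---
  step 0: ref 1 -> FAULT, frames=[1,-,-] (faults so far: 1)
  step 1: ref 1 -> HIT, frames=[1,-,-] (faults so far: 1)
  step 2: ref 1 -> HIT, frames=[1,-,-] (faults so far: 1)
  step 3: ref 4 -> FAULT, frames=[1,4,-] (faults so far: 2)
  step 4: ref 4 -> HIT, frames=[1,4,-] (faults so far: 2)
  step 5: ref 3 -> FAULT, frames=[1,4,3] (faults so far: 3)
  step 6: ref 4 -> HIT, frames=[1,4,3] (faults so far: 3)
  step 7: ref 5 -> FAULT, evict 1, frames=[5,4,3] (faults so far: 4)
  step 8: ref 2 -> FAULT, evict 4, frames=[5,2,3] (faults so far: 5)
  step 9: ref 3 -> HIT, frames=[5,2,3] (faults so far: 5)
  step 10: ref 3 -> HIT, frames=[5,2,3] (faults so far: 5)
  Optimal total faults: 5

Answer: 5 6 5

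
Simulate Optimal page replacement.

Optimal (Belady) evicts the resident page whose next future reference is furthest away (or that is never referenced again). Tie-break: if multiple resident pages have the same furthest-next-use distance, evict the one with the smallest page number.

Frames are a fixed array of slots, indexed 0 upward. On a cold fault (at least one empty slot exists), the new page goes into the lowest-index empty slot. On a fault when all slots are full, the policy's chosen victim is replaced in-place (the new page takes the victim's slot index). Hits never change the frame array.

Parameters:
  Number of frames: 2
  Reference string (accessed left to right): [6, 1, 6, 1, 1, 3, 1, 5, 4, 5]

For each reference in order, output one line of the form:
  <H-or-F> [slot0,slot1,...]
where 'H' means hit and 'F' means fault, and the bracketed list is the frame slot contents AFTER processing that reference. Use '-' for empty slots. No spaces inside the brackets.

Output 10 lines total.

F [6,-]
F [6,1]
H [6,1]
H [6,1]
H [6,1]
F [3,1]
H [3,1]
F [3,5]
F [4,5]
H [4,5]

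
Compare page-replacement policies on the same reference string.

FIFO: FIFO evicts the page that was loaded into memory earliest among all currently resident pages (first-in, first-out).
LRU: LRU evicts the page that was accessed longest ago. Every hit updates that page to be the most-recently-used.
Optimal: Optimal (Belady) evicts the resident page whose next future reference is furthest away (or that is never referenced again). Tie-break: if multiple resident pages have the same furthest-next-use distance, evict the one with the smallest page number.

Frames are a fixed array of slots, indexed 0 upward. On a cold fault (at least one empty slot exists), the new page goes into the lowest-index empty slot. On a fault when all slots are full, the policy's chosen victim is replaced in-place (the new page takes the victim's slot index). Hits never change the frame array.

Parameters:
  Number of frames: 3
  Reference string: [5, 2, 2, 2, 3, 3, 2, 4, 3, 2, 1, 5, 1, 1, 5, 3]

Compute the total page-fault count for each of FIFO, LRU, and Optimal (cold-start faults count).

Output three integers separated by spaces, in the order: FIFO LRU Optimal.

--- FIFO ---
  step 0: ref 5 -> FAULT, frames=[5,-,-] (faults so far: 1)
  step 1: ref 2 -> FAULT, frames=[5,2,-] (faults so far: 2)
  step 2: ref 2 -> HIT, frames=[5,2,-] (faults so far: 2)
  step 3: ref 2 -> HIT, frames=[5,2,-] (faults so far: 2)
  step 4: ref 3 -> FAULT, frames=[5,2,3] (faults so far: 3)
  step 5: ref 3 -> HIT, frames=[5,2,3] (faults so far: 3)
  step 6: ref 2 -> HIT, frames=[5,2,3] (faults so far: 3)
  step 7: ref 4 -> FAULT, evict 5, frames=[4,2,3] (faults so far: 4)
  step 8: ref 3 -> HIT, frames=[4,2,3] (faults so far: 4)
  step 9: ref 2 -> HIT, frames=[4,2,3] (faults so far: 4)
  step 10: ref 1 -> FAULT, evict 2, frames=[4,1,3] (faults so far: 5)
  step 11: ref 5 -> FAULT, evict 3, frames=[4,1,5] (faults so far: 6)
  step 12: ref 1 -> HIT, frames=[4,1,5] (faults so far: 6)
  step 13: ref 1 -> HIT, frames=[4,1,5] (faults so far: 6)
  step 14: ref 5 -> HIT, frames=[4,1,5] (faults so far: 6)
  step 15: ref 3 -> FAULT, evict 4, frames=[3,1,5] (faults so far: 7)
  FIFO total faults: 7
--- LRU ---
  step 0: ref 5 -> FAULT, frames=[5,-,-] (faults so far: 1)
  step 1: ref 2 -> FAULT, frames=[5,2,-] (faults so far: 2)
  step 2: ref 2 -> HIT, frames=[5,2,-] (faults so far: 2)
  step 3: ref 2 -> HIT, frames=[5,2,-] (faults so far: 2)
  step 4: ref 3 -> FAULT, frames=[5,2,3] (faults so far: 3)
  step 5: ref 3 -> HIT, frames=[5,2,3] (faults so far: 3)
  step 6: ref 2 -> HIT, frames=[5,2,3] (faults so far: 3)
  step 7: ref 4 -> FAULT, evict 5, frames=[4,2,3] (faults so far: 4)
  step 8: ref 3 -> HIT, frames=[4,2,3] (faults so far: 4)
  step 9: ref 2 -> HIT, frames=[4,2,3] (faults so far: 4)
  step 10: ref 1 -> FAULT, evict 4, frames=[1,2,3] (faults so far: 5)
  step 11: ref 5 -> FAULT, evict 3, frames=[1,2,5] (faults so far: 6)
  step 12: ref 1 -> HIT, frames=[1,2,5] (faults so far: 6)
  step 13: ref 1 -> HIT, frames=[1,2,5] (faults so far: 6)
  step 14: ref 5 -> HIT, frames=[1,2,5] (faults so far: 6)
  step 15: ref 3 -> FAULT, evict 2, frames=[1,3,5] (faults so far: 7)
  LRU total faults: 7
--- Optimal ---
  step 0: ref 5 -> FAULT, frames=[5,-,-] (faults so far: 1)
  step 1: ref 2 -> FAULT, frames=[5,2,-] (faults so far: 2)
  step 2: ref 2 -> HIT, frames=[5,2,-] (faults so far: 2)
  step 3: ref 2 -> HIT, frames=[5,2,-] (faults so far: 2)
  step 4: ref 3 -> FAULT, frames=[5,2,3] (faults so far: 3)
  step 5: ref 3 -> HIT, frames=[5,2,3] (faults so far: 3)
  step 6: ref 2 -> HIT, frames=[5,2,3] (faults so far: 3)
  step 7: ref 4 -> FAULT, evict 5, frames=[4,2,3] (faults so far: 4)
  step 8: ref 3 -> HIT, frames=[4,2,3] (faults so far: 4)
  step 9: ref 2 -> HIT, frames=[4,2,3] (faults so far: 4)
  step 10: ref 1 -> FAULT, evict 2, frames=[4,1,3] (faults so far: 5)
  step 11: ref 5 -> FAULT, evict 4, frames=[5,1,3] (faults so far: 6)
  step 12: ref 1 -> HIT, frames=[5,1,3] (faults so far: 6)
  step 13: ref 1 -> HIT, frames=[5,1,3] (faults so far: 6)
  step 14: ref 5 -> HIT, frames=[5,1,3] (faults so far: 6)
  step 15: ref 3 -> HIT, frames=[5,1,3] (faults so far: 6)
  Optimal total faults: 6

Answer: 7 7 6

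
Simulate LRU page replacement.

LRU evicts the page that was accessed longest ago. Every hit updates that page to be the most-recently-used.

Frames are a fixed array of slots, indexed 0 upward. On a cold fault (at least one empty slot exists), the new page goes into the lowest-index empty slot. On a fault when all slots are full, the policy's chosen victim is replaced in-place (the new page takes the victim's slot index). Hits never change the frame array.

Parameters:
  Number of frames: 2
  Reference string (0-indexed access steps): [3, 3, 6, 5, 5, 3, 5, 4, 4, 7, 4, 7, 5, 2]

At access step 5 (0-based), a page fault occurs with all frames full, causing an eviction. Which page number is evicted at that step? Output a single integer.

Step 0: ref 3 -> FAULT, frames=[3,-]
Step 1: ref 3 -> HIT, frames=[3,-]
Step 2: ref 6 -> FAULT, frames=[3,6]
Step 3: ref 5 -> FAULT, evict 3, frames=[5,6]
Step 4: ref 5 -> HIT, frames=[5,6]
Step 5: ref 3 -> FAULT, evict 6, frames=[5,3]
At step 5: evicted page 6

Answer: 6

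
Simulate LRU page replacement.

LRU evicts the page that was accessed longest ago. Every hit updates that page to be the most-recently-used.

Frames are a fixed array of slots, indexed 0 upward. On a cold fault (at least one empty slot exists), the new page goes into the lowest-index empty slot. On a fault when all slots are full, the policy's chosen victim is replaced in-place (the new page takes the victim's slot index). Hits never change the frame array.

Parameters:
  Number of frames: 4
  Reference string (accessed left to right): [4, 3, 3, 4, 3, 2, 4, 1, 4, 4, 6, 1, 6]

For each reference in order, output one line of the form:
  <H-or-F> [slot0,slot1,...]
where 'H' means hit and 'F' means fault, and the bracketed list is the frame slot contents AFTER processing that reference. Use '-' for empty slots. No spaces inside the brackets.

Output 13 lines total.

F [4,-,-,-]
F [4,3,-,-]
H [4,3,-,-]
H [4,3,-,-]
H [4,3,-,-]
F [4,3,2,-]
H [4,3,2,-]
F [4,3,2,1]
H [4,3,2,1]
H [4,3,2,1]
F [4,6,2,1]
H [4,6,2,1]
H [4,6,2,1]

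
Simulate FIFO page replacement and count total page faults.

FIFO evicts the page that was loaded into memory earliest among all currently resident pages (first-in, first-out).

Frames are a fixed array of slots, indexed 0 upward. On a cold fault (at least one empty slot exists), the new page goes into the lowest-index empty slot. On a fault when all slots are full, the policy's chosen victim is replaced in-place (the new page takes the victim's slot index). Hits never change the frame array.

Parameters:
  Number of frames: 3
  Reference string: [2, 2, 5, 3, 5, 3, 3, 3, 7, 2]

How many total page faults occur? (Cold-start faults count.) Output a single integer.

Answer: 5

Derivation:
Step 0: ref 2 → FAULT, frames=[2,-,-]
Step 1: ref 2 → HIT, frames=[2,-,-]
Step 2: ref 5 → FAULT, frames=[2,5,-]
Step 3: ref 3 → FAULT, frames=[2,5,3]
Step 4: ref 5 → HIT, frames=[2,5,3]
Step 5: ref 3 → HIT, frames=[2,5,3]
Step 6: ref 3 → HIT, frames=[2,5,3]
Step 7: ref 3 → HIT, frames=[2,5,3]
Step 8: ref 7 → FAULT (evict 2), frames=[7,5,3]
Step 9: ref 2 → FAULT (evict 5), frames=[7,2,3]
Total faults: 5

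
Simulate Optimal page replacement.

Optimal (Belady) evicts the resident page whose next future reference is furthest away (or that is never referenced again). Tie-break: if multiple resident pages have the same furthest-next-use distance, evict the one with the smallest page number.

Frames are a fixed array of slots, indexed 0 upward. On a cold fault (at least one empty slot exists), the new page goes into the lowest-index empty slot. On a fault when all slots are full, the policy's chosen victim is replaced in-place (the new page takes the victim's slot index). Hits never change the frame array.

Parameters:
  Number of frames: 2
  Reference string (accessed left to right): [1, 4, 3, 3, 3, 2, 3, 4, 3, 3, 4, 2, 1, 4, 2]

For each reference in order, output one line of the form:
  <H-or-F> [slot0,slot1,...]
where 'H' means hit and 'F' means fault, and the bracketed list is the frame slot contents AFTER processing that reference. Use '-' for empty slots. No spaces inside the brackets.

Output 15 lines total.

F [1,-]
F [1,4]
F [3,4]
H [3,4]
H [3,4]
F [3,2]
H [3,2]
F [3,4]
H [3,4]
H [3,4]
H [3,4]
F [2,4]
F [1,4]
H [1,4]
F [2,4]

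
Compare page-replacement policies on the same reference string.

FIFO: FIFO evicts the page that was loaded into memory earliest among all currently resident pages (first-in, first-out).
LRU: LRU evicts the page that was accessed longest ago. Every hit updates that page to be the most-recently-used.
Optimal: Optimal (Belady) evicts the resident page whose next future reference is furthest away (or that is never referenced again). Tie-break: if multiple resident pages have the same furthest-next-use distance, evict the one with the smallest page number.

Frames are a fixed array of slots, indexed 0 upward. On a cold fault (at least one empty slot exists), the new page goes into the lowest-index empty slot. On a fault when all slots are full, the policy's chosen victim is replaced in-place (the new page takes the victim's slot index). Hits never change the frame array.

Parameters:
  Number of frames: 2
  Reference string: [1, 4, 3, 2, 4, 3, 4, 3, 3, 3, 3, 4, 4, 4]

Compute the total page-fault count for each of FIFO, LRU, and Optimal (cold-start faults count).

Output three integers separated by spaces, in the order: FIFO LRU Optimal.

Answer: 6 6 5

Derivation:
--- FIFO ---
  step 0: ref 1 -> FAULT, frames=[1,-] (faults so far: 1)
  step 1: ref 4 -> FAULT, frames=[1,4] (faults so far: 2)
  step 2: ref 3 -> FAULT, evict 1, frames=[3,4] (faults so far: 3)
  step 3: ref 2 -> FAULT, evict 4, frames=[3,2] (faults so far: 4)
  step 4: ref 4 -> FAULT, evict 3, frames=[4,2] (faults so far: 5)
  step 5: ref 3 -> FAULT, evict 2, frames=[4,3] (faults so far: 6)
  step 6: ref 4 -> HIT, frames=[4,3] (faults so far: 6)
  step 7: ref 3 -> HIT, frames=[4,3] (faults so far: 6)
  step 8: ref 3 -> HIT, frames=[4,3] (faults so far: 6)
  step 9: ref 3 -> HIT, frames=[4,3] (faults so far: 6)
  step 10: ref 3 -> HIT, frames=[4,3] (faults so far: 6)
  step 11: ref 4 -> HIT, frames=[4,3] (faults so far: 6)
  step 12: ref 4 -> HIT, frames=[4,3] (faults so far: 6)
  step 13: ref 4 -> HIT, frames=[4,3] (faults so far: 6)
  FIFO total faults: 6
--- LRU ---
  step 0: ref 1 -> FAULT, frames=[1,-] (faults so far: 1)
  step 1: ref 4 -> FAULT, frames=[1,4] (faults so far: 2)
  step 2: ref 3 -> FAULT, evict 1, frames=[3,4] (faults so far: 3)
  step 3: ref 2 -> FAULT, evict 4, frames=[3,2] (faults so far: 4)
  step 4: ref 4 -> FAULT, evict 3, frames=[4,2] (faults so far: 5)
  step 5: ref 3 -> FAULT, evict 2, frames=[4,3] (faults so far: 6)
  step 6: ref 4 -> HIT, frames=[4,3] (faults so far: 6)
  step 7: ref 3 -> HIT, frames=[4,3] (faults so far: 6)
  step 8: ref 3 -> HIT, frames=[4,3] (faults so far: 6)
  step 9: ref 3 -> HIT, frames=[4,3] (faults so far: 6)
  step 10: ref 3 -> HIT, frames=[4,3] (faults so far: 6)
  step 11: ref 4 -> HIT, frames=[4,3] (faults so far: 6)
  step 12: ref 4 -> HIT, frames=[4,3] (faults so far: 6)
  step 13: ref 4 -> HIT, frames=[4,3] (faults so far: 6)
  LRU total faults: 6
--- Optimal ---
  step 0: ref 1 -> FAULT, frames=[1,-] (faults so far: 1)
  step 1: ref 4 -> FAULT, frames=[1,4] (faults so far: 2)
  step 2: ref 3 -> FAULT, evict 1, frames=[3,4] (faults so far: 3)
  step 3: ref 2 -> FAULT, evict 3, frames=[2,4] (faults so far: 4)
  step 4: ref 4 -> HIT, frames=[2,4] (faults so far: 4)
  step 5: ref 3 -> FAULT, evict 2, frames=[3,4] (faults so far: 5)
  step 6: ref 4 -> HIT, frames=[3,4] (faults so far: 5)
  step 7: ref 3 -> HIT, frames=[3,4] (faults so far: 5)
  step 8: ref 3 -> HIT, frames=[3,4] (faults so far: 5)
  step 9: ref 3 -> HIT, frames=[3,4] (faults so far: 5)
  step 10: ref 3 -> HIT, frames=[3,4] (faults so far: 5)
  step 11: ref 4 -> HIT, frames=[3,4] (faults so far: 5)
  step 12: ref 4 -> HIT, frames=[3,4] (faults so far: 5)
  step 13: ref 4 -> HIT, frames=[3,4] (faults so far: 5)
  Optimal total faults: 5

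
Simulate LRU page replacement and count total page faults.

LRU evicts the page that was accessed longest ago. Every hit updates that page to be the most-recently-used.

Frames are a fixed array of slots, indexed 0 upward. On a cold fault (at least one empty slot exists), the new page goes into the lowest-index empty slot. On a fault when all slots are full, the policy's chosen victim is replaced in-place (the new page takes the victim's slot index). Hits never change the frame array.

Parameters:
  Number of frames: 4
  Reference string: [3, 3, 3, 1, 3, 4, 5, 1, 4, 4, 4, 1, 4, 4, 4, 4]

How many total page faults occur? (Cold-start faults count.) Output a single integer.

Answer: 4

Derivation:
Step 0: ref 3 → FAULT, frames=[3,-,-,-]
Step 1: ref 3 → HIT, frames=[3,-,-,-]
Step 2: ref 3 → HIT, frames=[3,-,-,-]
Step 3: ref 1 → FAULT, frames=[3,1,-,-]
Step 4: ref 3 → HIT, frames=[3,1,-,-]
Step 5: ref 4 → FAULT, frames=[3,1,4,-]
Step 6: ref 5 → FAULT, frames=[3,1,4,5]
Step 7: ref 1 → HIT, frames=[3,1,4,5]
Step 8: ref 4 → HIT, frames=[3,1,4,5]
Step 9: ref 4 → HIT, frames=[3,1,4,5]
Step 10: ref 4 → HIT, frames=[3,1,4,5]
Step 11: ref 1 → HIT, frames=[3,1,4,5]
Step 12: ref 4 → HIT, frames=[3,1,4,5]
Step 13: ref 4 → HIT, frames=[3,1,4,5]
Step 14: ref 4 → HIT, frames=[3,1,4,5]
Step 15: ref 4 → HIT, frames=[3,1,4,5]
Total faults: 4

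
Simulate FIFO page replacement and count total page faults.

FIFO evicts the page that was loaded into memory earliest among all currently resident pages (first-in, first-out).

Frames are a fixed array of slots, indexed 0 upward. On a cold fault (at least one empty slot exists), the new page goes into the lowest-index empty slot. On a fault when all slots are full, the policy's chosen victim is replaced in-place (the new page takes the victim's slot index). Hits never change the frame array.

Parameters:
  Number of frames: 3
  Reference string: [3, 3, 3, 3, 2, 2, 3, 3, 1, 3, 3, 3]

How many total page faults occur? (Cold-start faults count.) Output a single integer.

Step 0: ref 3 → FAULT, frames=[3,-,-]
Step 1: ref 3 → HIT, frames=[3,-,-]
Step 2: ref 3 → HIT, frames=[3,-,-]
Step 3: ref 3 → HIT, frames=[3,-,-]
Step 4: ref 2 → FAULT, frames=[3,2,-]
Step 5: ref 2 → HIT, frames=[3,2,-]
Step 6: ref 3 → HIT, frames=[3,2,-]
Step 7: ref 3 → HIT, frames=[3,2,-]
Step 8: ref 1 → FAULT, frames=[3,2,1]
Step 9: ref 3 → HIT, frames=[3,2,1]
Step 10: ref 3 → HIT, frames=[3,2,1]
Step 11: ref 3 → HIT, frames=[3,2,1]
Total faults: 3

Answer: 3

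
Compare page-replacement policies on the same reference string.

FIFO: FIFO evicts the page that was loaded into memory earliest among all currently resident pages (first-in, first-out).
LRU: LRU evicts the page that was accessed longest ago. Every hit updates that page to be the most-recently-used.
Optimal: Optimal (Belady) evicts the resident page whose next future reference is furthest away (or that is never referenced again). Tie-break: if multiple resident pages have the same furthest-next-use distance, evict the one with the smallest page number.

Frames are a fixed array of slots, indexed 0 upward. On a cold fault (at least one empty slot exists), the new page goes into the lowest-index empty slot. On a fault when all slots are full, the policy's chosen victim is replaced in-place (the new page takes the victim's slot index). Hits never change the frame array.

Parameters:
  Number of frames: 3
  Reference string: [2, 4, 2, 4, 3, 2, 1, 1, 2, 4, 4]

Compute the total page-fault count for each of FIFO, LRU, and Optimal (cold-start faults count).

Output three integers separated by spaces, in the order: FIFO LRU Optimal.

--- FIFO ---
  step 0: ref 2 -> FAULT, frames=[2,-,-] (faults so far: 1)
  step 1: ref 4 -> FAULT, frames=[2,4,-] (faults so far: 2)
  step 2: ref 2 -> HIT, frames=[2,4,-] (faults so far: 2)
  step 3: ref 4 -> HIT, frames=[2,4,-] (faults so far: 2)
  step 4: ref 3 -> FAULT, frames=[2,4,3] (faults so far: 3)
  step 5: ref 2 -> HIT, frames=[2,4,3] (faults so far: 3)
  step 6: ref 1 -> FAULT, evict 2, frames=[1,4,3] (faults so far: 4)
  step 7: ref 1 -> HIT, frames=[1,4,3] (faults so far: 4)
  step 8: ref 2 -> FAULT, evict 4, frames=[1,2,3] (faults so far: 5)
  step 9: ref 4 -> FAULT, evict 3, frames=[1,2,4] (faults so far: 6)
  step 10: ref 4 -> HIT, frames=[1,2,4] (faults so far: 6)
  FIFO total faults: 6
--- LRU ---
  step 0: ref 2 -> FAULT, frames=[2,-,-] (faults so far: 1)
  step 1: ref 4 -> FAULT, frames=[2,4,-] (faults so far: 2)
  step 2: ref 2 -> HIT, frames=[2,4,-] (faults so far: 2)
  step 3: ref 4 -> HIT, frames=[2,4,-] (faults so far: 2)
  step 4: ref 3 -> FAULT, frames=[2,4,3] (faults so far: 3)
  step 5: ref 2 -> HIT, frames=[2,4,3] (faults so far: 3)
  step 6: ref 1 -> FAULT, evict 4, frames=[2,1,3] (faults so far: 4)
  step 7: ref 1 -> HIT, frames=[2,1,3] (faults so far: 4)
  step 8: ref 2 -> HIT, frames=[2,1,3] (faults so far: 4)
  step 9: ref 4 -> FAULT, evict 3, frames=[2,1,4] (faults so far: 5)
  step 10: ref 4 -> HIT, frames=[2,1,4] (faults so far: 5)
  LRU total faults: 5
--- Optimal ---
  step 0: ref 2 -> FAULT, frames=[2,-,-] (faults so far: 1)
  step 1: ref 4 -> FAULT, frames=[2,4,-] (faults so far: 2)
  step 2: ref 2 -> HIT, frames=[2,4,-] (faults so far: 2)
  step 3: ref 4 -> HIT, frames=[2,4,-] (faults so far: 2)
  step 4: ref 3 -> FAULT, frames=[2,4,3] (faults so far: 3)
  step 5: ref 2 -> HIT, frames=[2,4,3] (faults so far: 3)
  step 6: ref 1 -> FAULT, evict 3, frames=[2,4,1] (faults so far: 4)
  step 7: ref 1 -> HIT, frames=[2,4,1] (faults so far: 4)
  step 8: ref 2 -> HIT, frames=[2,4,1] (faults so far: 4)
  step 9: ref 4 -> HIT, frames=[2,4,1] (faults so far: 4)
  step 10: ref 4 -> HIT, frames=[2,4,1] (faults so far: 4)
  Optimal total faults: 4

Answer: 6 5 4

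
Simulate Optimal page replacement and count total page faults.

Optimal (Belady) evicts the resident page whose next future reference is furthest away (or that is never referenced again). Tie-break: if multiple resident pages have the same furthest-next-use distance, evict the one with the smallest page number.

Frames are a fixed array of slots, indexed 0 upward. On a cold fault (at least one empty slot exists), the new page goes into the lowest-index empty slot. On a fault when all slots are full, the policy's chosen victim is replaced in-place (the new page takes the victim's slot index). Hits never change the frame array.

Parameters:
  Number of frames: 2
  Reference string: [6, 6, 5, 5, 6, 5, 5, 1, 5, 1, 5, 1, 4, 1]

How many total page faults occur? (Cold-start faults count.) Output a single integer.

Step 0: ref 6 → FAULT, frames=[6,-]
Step 1: ref 6 → HIT, frames=[6,-]
Step 2: ref 5 → FAULT, frames=[6,5]
Step 3: ref 5 → HIT, frames=[6,5]
Step 4: ref 6 → HIT, frames=[6,5]
Step 5: ref 5 → HIT, frames=[6,5]
Step 6: ref 5 → HIT, frames=[6,5]
Step 7: ref 1 → FAULT (evict 6), frames=[1,5]
Step 8: ref 5 → HIT, frames=[1,5]
Step 9: ref 1 → HIT, frames=[1,5]
Step 10: ref 5 → HIT, frames=[1,5]
Step 11: ref 1 → HIT, frames=[1,5]
Step 12: ref 4 → FAULT (evict 5), frames=[1,4]
Step 13: ref 1 → HIT, frames=[1,4]
Total faults: 4

Answer: 4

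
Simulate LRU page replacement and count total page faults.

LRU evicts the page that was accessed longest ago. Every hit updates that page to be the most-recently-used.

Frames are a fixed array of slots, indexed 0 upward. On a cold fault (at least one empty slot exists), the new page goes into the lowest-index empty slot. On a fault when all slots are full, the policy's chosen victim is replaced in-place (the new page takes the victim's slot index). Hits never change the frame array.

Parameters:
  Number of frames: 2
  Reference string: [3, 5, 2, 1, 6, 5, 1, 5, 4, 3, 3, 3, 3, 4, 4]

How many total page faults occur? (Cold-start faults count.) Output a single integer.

Answer: 9

Derivation:
Step 0: ref 3 → FAULT, frames=[3,-]
Step 1: ref 5 → FAULT, frames=[3,5]
Step 2: ref 2 → FAULT (evict 3), frames=[2,5]
Step 3: ref 1 → FAULT (evict 5), frames=[2,1]
Step 4: ref 6 → FAULT (evict 2), frames=[6,1]
Step 5: ref 5 → FAULT (evict 1), frames=[6,5]
Step 6: ref 1 → FAULT (evict 6), frames=[1,5]
Step 7: ref 5 → HIT, frames=[1,5]
Step 8: ref 4 → FAULT (evict 1), frames=[4,5]
Step 9: ref 3 → FAULT (evict 5), frames=[4,3]
Step 10: ref 3 → HIT, frames=[4,3]
Step 11: ref 3 → HIT, frames=[4,3]
Step 12: ref 3 → HIT, frames=[4,3]
Step 13: ref 4 → HIT, frames=[4,3]
Step 14: ref 4 → HIT, frames=[4,3]
Total faults: 9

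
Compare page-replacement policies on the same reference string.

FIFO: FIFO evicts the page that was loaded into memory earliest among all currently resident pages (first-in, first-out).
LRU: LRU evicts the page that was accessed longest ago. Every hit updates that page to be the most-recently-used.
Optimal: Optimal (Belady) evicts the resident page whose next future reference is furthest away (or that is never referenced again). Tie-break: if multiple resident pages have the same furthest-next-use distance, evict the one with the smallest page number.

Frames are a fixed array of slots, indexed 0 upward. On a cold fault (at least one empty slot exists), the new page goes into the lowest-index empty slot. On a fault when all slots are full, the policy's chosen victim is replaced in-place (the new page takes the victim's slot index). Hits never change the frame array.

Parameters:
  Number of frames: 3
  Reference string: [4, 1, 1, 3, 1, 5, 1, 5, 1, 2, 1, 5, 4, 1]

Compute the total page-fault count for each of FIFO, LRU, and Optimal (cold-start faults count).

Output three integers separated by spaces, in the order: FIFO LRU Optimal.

Answer: 7 6 6

Derivation:
--- FIFO ---
  step 0: ref 4 -> FAULT, frames=[4,-,-] (faults so far: 1)
  step 1: ref 1 -> FAULT, frames=[4,1,-] (faults so far: 2)
  step 2: ref 1 -> HIT, frames=[4,1,-] (faults so far: 2)
  step 3: ref 3 -> FAULT, frames=[4,1,3] (faults so far: 3)
  step 4: ref 1 -> HIT, frames=[4,1,3] (faults so far: 3)
  step 5: ref 5 -> FAULT, evict 4, frames=[5,1,3] (faults so far: 4)
  step 6: ref 1 -> HIT, frames=[5,1,3] (faults so far: 4)
  step 7: ref 5 -> HIT, frames=[5,1,3] (faults so far: 4)
  step 8: ref 1 -> HIT, frames=[5,1,3] (faults so far: 4)
  step 9: ref 2 -> FAULT, evict 1, frames=[5,2,3] (faults so far: 5)
  step 10: ref 1 -> FAULT, evict 3, frames=[5,2,1] (faults so far: 6)
  step 11: ref 5 -> HIT, frames=[5,2,1] (faults so far: 6)
  step 12: ref 4 -> FAULT, evict 5, frames=[4,2,1] (faults so far: 7)
  step 13: ref 1 -> HIT, frames=[4,2,1] (faults so far: 7)
  FIFO total faults: 7
--- LRU ---
  step 0: ref 4 -> FAULT, frames=[4,-,-] (faults so far: 1)
  step 1: ref 1 -> FAULT, frames=[4,1,-] (faults so far: 2)
  step 2: ref 1 -> HIT, frames=[4,1,-] (faults so far: 2)
  step 3: ref 3 -> FAULT, frames=[4,1,3] (faults so far: 3)
  step 4: ref 1 -> HIT, frames=[4,1,3] (faults so far: 3)
  step 5: ref 5 -> FAULT, evict 4, frames=[5,1,3] (faults so far: 4)
  step 6: ref 1 -> HIT, frames=[5,1,3] (faults so far: 4)
  step 7: ref 5 -> HIT, frames=[5,1,3] (faults so far: 4)
  step 8: ref 1 -> HIT, frames=[5,1,3] (faults so far: 4)
  step 9: ref 2 -> FAULT, evict 3, frames=[5,1,2] (faults so far: 5)
  step 10: ref 1 -> HIT, frames=[5,1,2] (faults so far: 5)
  step 11: ref 5 -> HIT, frames=[5,1,2] (faults so far: 5)
  step 12: ref 4 -> FAULT, evict 2, frames=[5,1,4] (faults so far: 6)
  step 13: ref 1 -> HIT, frames=[5,1,4] (faults so far: 6)
  LRU total faults: 6
--- Optimal ---
  step 0: ref 4 -> FAULT, frames=[4,-,-] (faults so far: 1)
  step 1: ref 1 -> FAULT, frames=[4,1,-] (faults so far: 2)
  step 2: ref 1 -> HIT, frames=[4,1,-] (faults so far: 2)
  step 3: ref 3 -> FAULT, frames=[4,1,3] (faults so far: 3)
  step 4: ref 1 -> HIT, frames=[4,1,3] (faults so far: 3)
  step 5: ref 5 -> FAULT, evict 3, frames=[4,1,5] (faults so far: 4)
  step 6: ref 1 -> HIT, frames=[4,1,5] (faults so far: 4)
  step 7: ref 5 -> HIT, frames=[4,1,5] (faults so far: 4)
  step 8: ref 1 -> HIT, frames=[4,1,5] (faults so far: 4)
  step 9: ref 2 -> FAULT, evict 4, frames=[2,1,5] (faults so far: 5)
  step 10: ref 1 -> HIT, frames=[2,1,5] (faults so far: 5)
  step 11: ref 5 -> HIT, frames=[2,1,5] (faults so far: 5)
  step 12: ref 4 -> FAULT, evict 2, frames=[4,1,5] (faults so far: 6)
  step 13: ref 1 -> HIT, frames=[4,1,5] (faults so far: 6)
  Optimal total faults: 6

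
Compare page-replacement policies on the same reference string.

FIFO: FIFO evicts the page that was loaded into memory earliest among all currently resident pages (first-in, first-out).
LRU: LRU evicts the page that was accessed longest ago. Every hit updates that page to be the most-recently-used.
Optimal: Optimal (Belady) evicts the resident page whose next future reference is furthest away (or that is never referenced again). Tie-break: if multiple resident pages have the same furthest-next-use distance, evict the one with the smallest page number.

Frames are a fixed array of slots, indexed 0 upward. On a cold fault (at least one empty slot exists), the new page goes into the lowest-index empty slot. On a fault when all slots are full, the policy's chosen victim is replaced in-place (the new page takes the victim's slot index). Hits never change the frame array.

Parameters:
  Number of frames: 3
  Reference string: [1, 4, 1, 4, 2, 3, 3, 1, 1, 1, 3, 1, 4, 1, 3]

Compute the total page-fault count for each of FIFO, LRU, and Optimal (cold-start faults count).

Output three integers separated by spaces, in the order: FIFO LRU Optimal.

--- FIFO ---
  step 0: ref 1 -> FAULT, frames=[1,-,-] (faults so far: 1)
  step 1: ref 4 -> FAULT, frames=[1,4,-] (faults so far: 2)
  step 2: ref 1 -> HIT, frames=[1,4,-] (faults so far: 2)
  step 3: ref 4 -> HIT, frames=[1,4,-] (faults so far: 2)
  step 4: ref 2 -> FAULT, frames=[1,4,2] (faults so far: 3)
  step 5: ref 3 -> FAULT, evict 1, frames=[3,4,2] (faults so far: 4)
  step 6: ref 3 -> HIT, frames=[3,4,2] (faults so far: 4)
  step 7: ref 1 -> FAULT, evict 4, frames=[3,1,2] (faults so far: 5)
  step 8: ref 1 -> HIT, frames=[3,1,2] (faults so far: 5)
  step 9: ref 1 -> HIT, frames=[3,1,2] (faults so far: 5)
  step 10: ref 3 -> HIT, frames=[3,1,2] (faults so far: 5)
  step 11: ref 1 -> HIT, frames=[3,1,2] (faults so far: 5)
  step 12: ref 4 -> FAULT, evict 2, frames=[3,1,4] (faults so far: 6)
  step 13: ref 1 -> HIT, frames=[3,1,4] (faults so far: 6)
  step 14: ref 3 -> HIT, frames=[3,1,4] (faults so far: 6)
  FIFO total faults: 6
--- LRU ---
  step 0: ref 1 -> FAULT, frames=[1,-,-] (faults so far: 1)
  step 1: ref 4 -> FAULT, frames=[1,4,-] (faults so far: 2)
  step 2: ref 1 -> HIT, frames=[1,4,-] (faults so far: 2)
  step 3: ref 4 -> HIT, frames=[1,4,-] (faults so far: 2)
  step 4: ref 2 -> FAULT, frames=[1,4,2] (faults so far: 3)
  step 5: ref 3 -> FAULT, evict 1, frames=[3,4,2] (faults so far: 4)
  step 6: ref 3 -> HIT, frames=[3,4,2] (faults so far: 4)
  step 7: ref 1 -> FAULT, evict 4, frames=[3,1,2] (faults so far: 5)
  step 8: ref 1 -> HIT, frames=[3,1,2] (faults so far: 5)
  step 9: ref 1 -> HIT, frames=[3,1,2] (faults so far: 5)
  step 10: ref 3 -> HIT, frames=[3,1,2] (faults so far: 5)
  step 11: ref 1 -> HIT, frames=[3,1,2] (faults so far: 5)
  step 12: ref 4 -> FAULT, evict 2, frames=[3,1,4] (faults so far: 6)
  step 13: ref 1 -> HIT, frames=[3,1,4] (faults so far: 6)
  step 14: ref 3 -> HIT, frames=[3,1,4] (faults so far: 6)
  LRU total faults: 6
--- Optimal ---
  step 0: ref 1 -> FAULT, frames=[1,-,-] (faults so far: 1)
  step 1: ref 4 -> FAULT, frames=[1,4,-] (faults so far: 2)
  step 2: ref 1 -> HIT, frames=[1,4,-] (faults so far: 2)
  step 3: ref 4 -> HIT, frames=[1,4,-] (faults so far: 2)
  step 4: ref 2 -> FAULT, frames=[1,4,2] (faults so far: 3)
  step 5: ref 3 -> FAULT, evict 2, frames=[1,4,3] (faults so far: 4)
  step 6: ref 3 -> HIT, frames=[1,4,3] (faults so far: 4)
  step 7: ref 1 -> HIT, frames=[1,4,3] (faults so far: 4)
  step 8: ref 1 -> HIT, frames=[1,4,3] (faults so far: 4)
  step 9: ref 1 -> HIT, frames=[1,4,3] (faults so far: 4)
  step 10: ref 3 -> HIT, frames=[1,4,3] (faults so far: 4)
  step 11: ref 1 -> HIT, frames=[1,4,3] (faults so far: 4)
  step 12: ref 4 -> HIT, frames=[1,4,3] (faults so far: 4)
  step 13: ref 1 -> HIT, frames=[1,4,3] (faults so far: 4)
  step 14: ref 3 -> HIT, frames=[1,4,3] (faults so far: 4)
  Optimal total faults: 4

Answer: 6 6 4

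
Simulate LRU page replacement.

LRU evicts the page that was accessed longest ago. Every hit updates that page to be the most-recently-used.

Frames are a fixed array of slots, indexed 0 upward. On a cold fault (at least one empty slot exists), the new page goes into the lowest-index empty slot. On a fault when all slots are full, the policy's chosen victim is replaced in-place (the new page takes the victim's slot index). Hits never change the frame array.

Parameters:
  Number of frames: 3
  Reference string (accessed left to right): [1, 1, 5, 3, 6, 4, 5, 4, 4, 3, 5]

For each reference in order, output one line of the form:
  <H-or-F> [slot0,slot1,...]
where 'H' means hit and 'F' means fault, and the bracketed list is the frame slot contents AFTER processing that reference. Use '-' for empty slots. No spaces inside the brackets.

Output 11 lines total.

F [1,-,-]
H [1,-,-]
F [1,5,-]
F [1,5,3]
F [6,5,3]
F [6,4,3]
F [6,4,5]
H [6,4,5]
H [6,4,5]
F [3,4,5]
H [3,4,5]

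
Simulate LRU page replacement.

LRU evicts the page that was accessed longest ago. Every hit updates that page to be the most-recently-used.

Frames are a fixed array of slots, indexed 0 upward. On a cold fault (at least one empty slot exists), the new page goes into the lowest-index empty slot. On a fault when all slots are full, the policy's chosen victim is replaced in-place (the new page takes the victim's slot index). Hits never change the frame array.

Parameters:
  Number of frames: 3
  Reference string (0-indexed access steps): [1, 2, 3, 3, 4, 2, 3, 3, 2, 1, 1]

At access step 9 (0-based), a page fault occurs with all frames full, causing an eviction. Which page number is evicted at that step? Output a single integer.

Step 0: ref 1 -> FAULT, frames=[1,-,-]
Step 1: ref 2 -> FAULT, frames=[1,2,-]
Step 2: ref 3 -> FAULT, frames=[1,2,3]
Step 3: ref 3 -> HIT, frames=[1,2,3]
Step 4: ref 4 -> FAULT, evict 1, frames=[4,2,3]
Step 5: ref 2 -> HIT, frames=[4,2,3]
Step 6: ref 3 -> HIT, frames=[4,2,3]
Step 7: ref 3 -> HIT, frames=[4,2,3]
Step 8: ref 2 -> HIT, frames=[4,2,3]
Step 9: ref 1 -> FAULT, evict 4, frames=[1,2,3]
At step 9: evicted page 4

Answer: 4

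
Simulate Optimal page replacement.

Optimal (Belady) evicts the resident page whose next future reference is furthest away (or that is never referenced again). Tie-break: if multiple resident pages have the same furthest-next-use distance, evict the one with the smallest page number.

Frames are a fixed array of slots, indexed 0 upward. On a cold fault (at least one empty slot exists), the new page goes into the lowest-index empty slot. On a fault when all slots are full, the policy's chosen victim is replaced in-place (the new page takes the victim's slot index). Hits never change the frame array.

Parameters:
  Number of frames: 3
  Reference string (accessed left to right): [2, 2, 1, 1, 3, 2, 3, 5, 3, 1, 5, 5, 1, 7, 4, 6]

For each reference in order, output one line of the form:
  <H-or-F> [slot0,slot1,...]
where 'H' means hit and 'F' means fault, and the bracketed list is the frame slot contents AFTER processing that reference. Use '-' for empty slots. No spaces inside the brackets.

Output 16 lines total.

F [2,-,-]
H [2,-,-]
F [2,1,-]
H [2,1,-]
F [2,1,3]
H [2,1,3]
H [2,1,3]
F [5,1,3]
H [5,1,3]
H [5,1,3]
H [5,1,3]
H [5,1,3]
H [5,1,3]
F [5,7,3]
F [5,7,4]
F [5,7,6]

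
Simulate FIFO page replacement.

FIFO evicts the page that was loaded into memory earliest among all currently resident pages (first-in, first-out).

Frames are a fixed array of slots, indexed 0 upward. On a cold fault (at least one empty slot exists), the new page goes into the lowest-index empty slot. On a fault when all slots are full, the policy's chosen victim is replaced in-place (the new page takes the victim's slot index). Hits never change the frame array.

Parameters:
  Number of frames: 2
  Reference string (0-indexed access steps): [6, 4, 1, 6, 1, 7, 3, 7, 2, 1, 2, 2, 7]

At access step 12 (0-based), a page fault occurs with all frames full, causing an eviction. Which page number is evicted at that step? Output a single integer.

Step 0: ref 6 -> FAULT, frames=[6,-]
Step 1: ref 4 -> FAULT, frames=[6,4]
Step 2: ref 1 -> FAULT, evict 6, frames=[1,4]
Step 3: ref 6 -> FAULT, evict 4, frames=[1,6]
Step 4: ref 1 -> HIT, frames=[1,6]
Step 5: ref 7 -> FAULT, evict 1, frames=[7,6]
Step 6: ref 3 -> FAULT, evict 6, frames=[7,3]
Step 7: ref 7 -> HIT, frames=[7,3]
Step 8: ref 2 -> FAULT, evict 7, frames=[2,3]
Step 9: ref 1 -> FAULT, evict 3, frames=[2,1]
Step 10: ref 2 -> HIT, frames=[2,1]
Step 11: ref 2 -> HIT, frames=[2,1]
Step 12: ref 7 -> FAULT, evict 2, frames=[7,1]
At step 12: evicted page 2

Answer: 2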